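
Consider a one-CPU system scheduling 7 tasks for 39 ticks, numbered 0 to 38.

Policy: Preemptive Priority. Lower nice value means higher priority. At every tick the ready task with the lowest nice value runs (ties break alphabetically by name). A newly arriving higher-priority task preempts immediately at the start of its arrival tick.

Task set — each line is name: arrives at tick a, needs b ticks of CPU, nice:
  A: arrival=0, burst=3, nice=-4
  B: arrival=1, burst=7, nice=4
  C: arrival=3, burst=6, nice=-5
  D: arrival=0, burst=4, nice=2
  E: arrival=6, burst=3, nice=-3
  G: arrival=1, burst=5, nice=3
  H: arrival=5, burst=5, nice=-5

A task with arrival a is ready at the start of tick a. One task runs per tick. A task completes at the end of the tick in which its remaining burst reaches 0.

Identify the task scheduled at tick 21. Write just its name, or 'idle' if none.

t=0: ready={A,D} → run A
t=1: ready={A,B,D,G} → run A
t=2: ready={A,B,D,G} → run A
t=3: ready={B,C,D,G} → run C
t=4: ready={B,C,D,G} → run C
t=5: ready={B,C,D,G,H} → run C
t=6: ready={B,C,D,E,G,H} → run C
t=7: ready={B,C,D,E,G,H} → run C
t=8: ready={B,C,D,E,G,H} → run C
t=9: ready={B,D,E,G,H} → run H
t=10: ready={B,D,E,G,H} → run H
t=11: ready={B,D,E,G,H} → run H
t=12: ready={B,D,E,G,H} → run H
t=13: ready={B,D,E,G,H} → run H
t=14: ready={B,D,E,G} → run E
t=15: ready={B,D,E,G} → run E
t=16: ready={B,D,E,G} → run E
t=17: ready={B,D,G} → run D
t=18: ready={B,D,G} → run D
t=19: ready={B,D,G} → run D
t=20: ready={B,D,G} → run D
t=21: ready={B,G} → run G
t=22: ready={B,G} → run G
t=23: ready={B,G} → run G
t=24: ready={B,G} → run G
t=25: ready={B,G} → run G
t=26: ready={B} → run B
t=27: ready={B} → run B
t=28: ready={B} → run B
t=29: ready={B} → run B
t=30: ready={B} → run B
t=31: ready={B} → run B
t=32: ready={B} → run B
t=33: (idle)
t=34: (idle)
t=35: (idle)
t=36: (idle)
t=37: (idle)
t=38: (idle)

running at tick 21 = G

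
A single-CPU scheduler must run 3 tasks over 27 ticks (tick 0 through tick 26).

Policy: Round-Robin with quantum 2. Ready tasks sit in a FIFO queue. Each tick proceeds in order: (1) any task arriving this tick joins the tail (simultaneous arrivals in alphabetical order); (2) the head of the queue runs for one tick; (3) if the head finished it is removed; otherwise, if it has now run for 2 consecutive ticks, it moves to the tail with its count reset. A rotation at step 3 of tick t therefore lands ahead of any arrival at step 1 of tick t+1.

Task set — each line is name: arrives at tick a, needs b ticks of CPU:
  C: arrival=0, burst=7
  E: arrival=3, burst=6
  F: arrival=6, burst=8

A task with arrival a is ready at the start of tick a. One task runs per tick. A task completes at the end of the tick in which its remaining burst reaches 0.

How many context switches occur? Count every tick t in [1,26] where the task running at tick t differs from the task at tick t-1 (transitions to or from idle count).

context switches = 8

t=0: queue=[C] q_used=0 → run C
t=1: queue=[C] q_used=1 → run C
t=2: queue=[C] q_used=0 → run C
t=3: queue=[C,E] q_used=1 → run C
t=4: queue=[E,C] q_used=0 → run E
t=5: queue=[E,C] q_used=1 → run E
t=6: queue=[C,E,F] q_used=0 → run C
t=7: queue=[C,E,F] q_used=1 → run C
t=8: queue=[E,F,C] q_used=0 → run E
t=9: queue=[E,F,C] q_used=1 → run E
t=10: queue=[F,C,E] q_used=0 → run F
t=11: queue=[F,C,E] q_used=1 → run F
t=12: queue=[C,E,F] q_used=0 → run C
t=13: queue=[E,F] q_used=0 → run E
t=14: queue=[E,F] q_used=1 → run E
t=15: queue=[F] q_used=0 → run F
t=16: queue=[F] q_used=1 → run F
t=17: queue=[F] q_used=0 → run F
t=18: queue=[F] q_used=1 → run F
t=19: queue=[F] q_used=0 → run F
t=20: queue=[F] q_used=1 → run F
t=21: (idle)
t=22: (idle)
t=23: (idle)
t=24: (idle)
t=25: (idle)
t=26: (idle)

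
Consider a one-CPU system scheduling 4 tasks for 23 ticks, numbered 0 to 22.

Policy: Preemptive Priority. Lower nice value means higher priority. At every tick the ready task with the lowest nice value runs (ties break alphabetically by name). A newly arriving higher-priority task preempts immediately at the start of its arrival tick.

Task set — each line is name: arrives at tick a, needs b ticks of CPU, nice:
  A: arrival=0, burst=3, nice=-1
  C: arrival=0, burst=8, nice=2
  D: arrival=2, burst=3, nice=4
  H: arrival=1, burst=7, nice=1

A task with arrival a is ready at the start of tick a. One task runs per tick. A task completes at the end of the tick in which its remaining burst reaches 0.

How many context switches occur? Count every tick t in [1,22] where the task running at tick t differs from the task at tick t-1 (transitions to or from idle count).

t=0: ready={A,C} → run A
t=1: ready={A,C,H} → run A
t=2: ready={A,C,D,H} → run A
t=3: ready={C,D,H} → run H
t=4: ready={C,D,H} → run H
t=5: ready={C,D,H} → run H
t=6: ready={C,D,H} → run H
t=7: ready={C,D,H} → run H
t=8: ready={C,D,H} → run H
t=9: ready={C,D,H} → run H
t=10: ready={C,D} → run C
t=11: ready={C,D} → run C
t=12: ready={C,D} → run C
t=13: ready={C,D} → run C
t=14: ready={C,D} → run C
t=15: ready={C,D} → run C
t=16: ready={C,D} → run C
t=17: ready={C,D} → run C
t=18: ready={D} → run D
t=19: ready={D} → run D
t=20: ready={D} → run D
t=21: (idle)
t=22: (idle)

context switches = 4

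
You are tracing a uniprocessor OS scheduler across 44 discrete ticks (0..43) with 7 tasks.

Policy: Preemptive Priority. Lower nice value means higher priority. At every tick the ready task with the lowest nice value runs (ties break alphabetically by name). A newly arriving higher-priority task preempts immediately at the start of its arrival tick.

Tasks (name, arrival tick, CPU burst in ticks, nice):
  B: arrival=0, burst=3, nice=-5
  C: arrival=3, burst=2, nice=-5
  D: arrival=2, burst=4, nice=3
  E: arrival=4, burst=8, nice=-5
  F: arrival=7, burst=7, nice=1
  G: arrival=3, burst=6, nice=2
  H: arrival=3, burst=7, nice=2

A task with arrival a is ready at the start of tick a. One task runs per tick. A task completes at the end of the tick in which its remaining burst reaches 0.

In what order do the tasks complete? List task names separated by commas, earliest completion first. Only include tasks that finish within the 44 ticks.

completion order = B, C, E, F, G, H, D

t=0: ready={B} → run B
t=1: ready={B} → run B
t=2: ready={B,D} → run B
t=3: ready={C,D,G,H} → run C
t=4: ready={C,D,E,G,H} → run C
t=5: ready={D,E,G,H} → run E
t=6: ready={D,E,G,H} → run E
t=7: ready={D,E,F,G,H} → run E
t=8: ready={D,E,F,G,H} → run E
t=9: ready={D,E,F,G,H} → run E
t=10: ready={D,E,F,G,H} → run E
t=11: ready={D,E,F,G,H} → run E
t=12: ready={D,E,F,G,H} → run E
t=13: ready={D,F,G,H} → run F
t=14: ready={D,F,G,H} → run F
t=15: ready={D,F,G,H} → run F
t=16: ready={D,F,G,H} → run F
t=17: ready={D,F,G,H} → run F
t=18: ready={D,F,G,H} → run F
t=19: ready={D,F,G,H} → run F
t=20: ready={D,G,H} → run G
t=21: ready={D,G,H} → run G
t=22: ready={D,G,H} → run G
t=23: ready={D,G,H} → run G
t=24: ready={D,G,H} → run G
t=25: ready={D,G,H} → run G
t=26: ready={D,H} → run H
t=27: ready={D,H} → run H
t=28: ready={D,H} → run H
t=29: ready={D,H} → run H
t=30: ready={D,H} → run H
t=31: ready={D,H} → run H
t=32: ready={D,H} → run H
t=33: ready={D} → run D
t=34: ready={D} → run D
t=35: ready={D} → run D
t=36: ready={D} → run D
t=37: (idle)
t=38: (idle)
t=39: (idle)
t=40: (idle)
t=41: (idle)
t=42: (idle)
t=43: (idle)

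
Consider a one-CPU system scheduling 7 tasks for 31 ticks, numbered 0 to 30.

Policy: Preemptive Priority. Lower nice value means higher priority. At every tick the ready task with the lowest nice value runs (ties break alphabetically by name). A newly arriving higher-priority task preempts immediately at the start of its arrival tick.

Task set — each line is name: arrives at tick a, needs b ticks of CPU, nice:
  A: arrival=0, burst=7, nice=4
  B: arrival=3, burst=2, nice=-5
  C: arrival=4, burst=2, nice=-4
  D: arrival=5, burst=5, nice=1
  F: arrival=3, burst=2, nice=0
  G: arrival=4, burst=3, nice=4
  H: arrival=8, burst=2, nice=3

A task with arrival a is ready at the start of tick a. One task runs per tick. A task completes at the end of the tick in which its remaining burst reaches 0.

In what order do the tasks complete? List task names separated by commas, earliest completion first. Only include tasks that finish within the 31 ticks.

completion order = B, C, F, D, H, A, G

t=0: ready={A} → run A
t=1: ready={A} → run A
t=2: ready={A} → run A
t=3: ready={A,B,F} → run B
t=4: ready={A,B,C,F,G} → run B
t=5: ready={A,C,D,F,G} → run C
t=6: ready={A,C,D,F,G} → run C
t=7: ready={A,D,F,G} → run F
t=8: ready={A,D,F,G,H} → run F
t=9: ready={A,D,G,H} → run D
t=10: ready={A,D,G,H} → run D
t=11: ready={A,D,G,H} → run D
t=12: ready={A,D,G,H} → run D
t=13: ready={A,D,G,H} → run D
t=14: ready={A,G,H} → run H
t=15: ready={A,G,H} → run H
t=16: ready={A,G} → run A
t=17: ready={A,G} → run A
t=18: ready={A,G} → run A
t=19: ready={A,G} → run A
t=20: ready={G} → run G
t=21: ready={G} → run G
t=22: ready={G} → run G
t=23: (idle)
t=24: (idle)
t=25: (idle)
t=26: (idle)
t=27: (idle)
t=28: (idle)
t=29: (idle)
t=30: (idle)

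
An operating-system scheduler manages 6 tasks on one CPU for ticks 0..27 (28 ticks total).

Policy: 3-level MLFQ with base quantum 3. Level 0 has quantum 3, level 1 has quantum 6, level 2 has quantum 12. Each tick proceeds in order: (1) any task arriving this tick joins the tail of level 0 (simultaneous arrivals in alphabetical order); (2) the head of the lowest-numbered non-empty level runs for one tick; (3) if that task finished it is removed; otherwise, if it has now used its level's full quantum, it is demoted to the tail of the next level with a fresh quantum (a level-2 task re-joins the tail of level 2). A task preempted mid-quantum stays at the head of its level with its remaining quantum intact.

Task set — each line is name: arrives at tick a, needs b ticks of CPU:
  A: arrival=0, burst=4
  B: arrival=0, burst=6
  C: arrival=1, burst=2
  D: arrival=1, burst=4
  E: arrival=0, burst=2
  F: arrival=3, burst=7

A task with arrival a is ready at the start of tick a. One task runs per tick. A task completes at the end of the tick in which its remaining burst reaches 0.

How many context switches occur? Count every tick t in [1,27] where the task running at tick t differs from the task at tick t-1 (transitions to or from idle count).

t=0: L0/L1/L2 = ABE/-/- → run A
t=1: L0/L1/L2 = ABECD/-/- → run A
t=2: L0/L1/L2 = ABECD/-/- → run A
t=3: L0/L1/L2 = BECDF/A/- → run B
t=4: L0/L1/L2 = BECDF/A/- → run B
t=5: L0/L1/L2 = BECDF/A/- → run B
t=6: L0/L1/L2 = ECDF/AB/- → run E
t=7: L0/L1/L2 = ECDF/AB/- → run E
t=8: L0/L1/L2 = CDF/AB/- → run C
t=9: L0/L1/L2 = CDF/AB/- → run C
t=10: L0/L1/L2 = DF/AB/- → run D
t=11: L0/L1/L2 = DF/AB/- → run D
t=12: L0/L1/L2 = DF/AB/- → run D
t=13: L0/L1/L2 = F/ABD/- → run F
t=14: L0/L1/L2 = F/ABD/- → run F
t=15: L0/L1/L2 = F/ABD/- → run F
t=16: L0/L1/L2 = -/ABDF/- → run A
t=17: L0/L1/L2 = -/BDF/- → run B
t=18: L0/L1/L2 = -/BDF/- → run B
t=19: L0/L1/L2 = -/BDF/- → run B
t=20: L0/L1/L2 = -/DF/- → run D
t=21: L0/L1/L2 = -/F/- → run F
t=22: L0/L1/L2 = -/F/- → run F
t=23: L0/L1/L2 = -/F/- → run F
t=24: L0/L1/L2 = -/F/- → run F
t=25: (idle)
t=26: (idle)
t=27: (idle)

context switches = 10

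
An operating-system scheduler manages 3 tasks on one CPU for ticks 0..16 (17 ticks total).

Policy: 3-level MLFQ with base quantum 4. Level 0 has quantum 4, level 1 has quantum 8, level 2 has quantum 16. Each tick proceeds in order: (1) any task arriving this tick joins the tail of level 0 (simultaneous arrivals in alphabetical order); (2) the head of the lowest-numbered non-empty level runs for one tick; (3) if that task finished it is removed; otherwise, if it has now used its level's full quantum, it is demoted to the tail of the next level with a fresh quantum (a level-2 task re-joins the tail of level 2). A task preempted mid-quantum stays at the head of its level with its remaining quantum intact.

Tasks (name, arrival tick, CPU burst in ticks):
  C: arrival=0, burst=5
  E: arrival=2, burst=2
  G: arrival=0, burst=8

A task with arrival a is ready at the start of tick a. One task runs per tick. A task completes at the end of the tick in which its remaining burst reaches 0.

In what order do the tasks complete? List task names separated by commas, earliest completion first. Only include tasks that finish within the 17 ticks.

t=0: L0/L1/L2 = CG/-/- → run C
t=1: L0/L1/L2 = CG/-/- → run C
t=2: L0/L1/L2 = CGE/-/- → run C
t=3: L0/L1/L2 = CGE/-/- → run C
t=4: L0/L1/L2 = GE/C/- → run G
t=5: L0/L1/L2 = GE/C/- → run G
t=6: L0/L1/L2 = GE/C/- → run G
t=7: L0/L1/L2 = GE/C/- → run G
t=8: L0/L1/L2 = E/CG/- → run E
t=9: L0/L1/L2 = E/CG/- → run E
t=10: L0/L1/L2 = -/CG/- → run C
t=11: L0/L1/L2 = -/G/- → run G
t=12: L0/L1/L2 = -/G/- → run G
t=13: L0/L1/L2 = -/G/- → run G
t=14: L0/L1/L2 = -/G/- → run G
t=15: (idle)
t=16: (idle)

completion order = E, C, G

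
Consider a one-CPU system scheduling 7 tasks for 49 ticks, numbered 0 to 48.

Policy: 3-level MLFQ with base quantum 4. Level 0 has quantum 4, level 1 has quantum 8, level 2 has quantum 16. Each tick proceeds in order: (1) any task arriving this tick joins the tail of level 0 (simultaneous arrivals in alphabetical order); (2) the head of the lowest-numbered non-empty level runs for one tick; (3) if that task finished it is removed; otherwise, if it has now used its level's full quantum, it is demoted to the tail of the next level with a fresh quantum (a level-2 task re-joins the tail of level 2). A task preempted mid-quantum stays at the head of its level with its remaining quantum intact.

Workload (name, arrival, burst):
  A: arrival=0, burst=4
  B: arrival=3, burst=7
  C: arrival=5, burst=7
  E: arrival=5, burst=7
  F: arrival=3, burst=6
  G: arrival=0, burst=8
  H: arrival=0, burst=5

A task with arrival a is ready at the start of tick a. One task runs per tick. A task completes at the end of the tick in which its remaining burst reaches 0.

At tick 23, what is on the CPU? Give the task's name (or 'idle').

running at tick 23 = C

t=0: L0/L1/L2 = AGH/-/- → run A
t=1: L0/L1/L2 = AGH/-/- → run A
t=2: L0/L1/L2 = AGH/-/- → run A
t=3: L0/L1/L2 = AGHBF/-/- → run A
t=4: L0/L1/L2 = GHBF/-/- → run G
t=5: L0/L1/L2 = GHBFCE/-/- → run G
t=6: L0/L1/L2 = GHBFCE/-/- → run G
t=7: L0/L1/L2 = GHBFCE/-/- → run G
t=8: L0/L1/L2 = HBFCE/G/- → run H
t=9: L0/L1/L2 = HBFCE/G/- → run H
t=10: L0/L1/L2 = HBFCE/G/- → run H
t=11: L0/L1/L2 = HBFCE/G/- → run H
t=12: L0/L1/L2 = BFCE/GH/- → run B
t=13: L0/L1/L2 = BFCE/GH/- → run B
t=14: L0/L1/L2 = BFCE/GH/- → run B
t=15: L0/L1/L2 = BFCE/GH/- → run B
t=16: L0/L1/L2 = FCE/GHB/- → run F
t=17: L0/L1/L2 = FCE/GHB/- → run F
t=18: L0/L1/L2 = FCE/GHB/- → run F
t=19: L0/L1/L2 = FCE/GHB/- → run F
t=20: L0/L1/L2 = CE/GHBF/- → run C
t=21: L0/L1/L2 = CE/GHBF/- → run C
t=22: L0/L1/L2 = CE/GHBF/- → run C
t=23: L0/L1/L2 = CE/GHBF/- → run C
t=24: L0/L1/L2 = E/GHBFC/- → run E
t=25: L0/L1/L2 = E/GHBFC/- → run E
t=26: L0/L1/L2 = E/GHBFC/- → run E
t=27: L0/L1/L2 = E/GHBFC/- → run E
t=28: L0/L1/L2 = -/GHBFCE/- → run G
t=29: L0/L1/L2 = -/GHBFCE/- → run G
t=30: L0/L1/L2 = -/GHBFCE/- → run G
t=31: L0/L1/L2 = -/GHBFCE/- → run G
t=32: L0/L1/L2 = -/HBFCE/- → run H
t=33: L0/L1/L2 = -/BFCE/- → run B
t=34: L0/L1/L2 = -/BFCE/- → run B
t=35: L0/L1/L2 = -/BFCE/- → run B
t=36: L0/L1/L2 = -/FCE/- → run F
t=37: L0/L1/L2 = -/FCE/- → run F
t=38: L0/L1/L2 = -/CE/- → run C
t=39: L0/L1/L2 = -/CE/- → run C
t=40: L0/L1/L2 = -/CE/- → run C
t=41: L0/L1/L2 = -/E/- → run E
t=42: L0/L1/L2 = -/E/- → run E
t=43: L0/L1/L2 = -/E/- → run E
t=44: (idle)
t=45: (idle)
t=46: (idle)
t=47: (idle)
t=48: (idle)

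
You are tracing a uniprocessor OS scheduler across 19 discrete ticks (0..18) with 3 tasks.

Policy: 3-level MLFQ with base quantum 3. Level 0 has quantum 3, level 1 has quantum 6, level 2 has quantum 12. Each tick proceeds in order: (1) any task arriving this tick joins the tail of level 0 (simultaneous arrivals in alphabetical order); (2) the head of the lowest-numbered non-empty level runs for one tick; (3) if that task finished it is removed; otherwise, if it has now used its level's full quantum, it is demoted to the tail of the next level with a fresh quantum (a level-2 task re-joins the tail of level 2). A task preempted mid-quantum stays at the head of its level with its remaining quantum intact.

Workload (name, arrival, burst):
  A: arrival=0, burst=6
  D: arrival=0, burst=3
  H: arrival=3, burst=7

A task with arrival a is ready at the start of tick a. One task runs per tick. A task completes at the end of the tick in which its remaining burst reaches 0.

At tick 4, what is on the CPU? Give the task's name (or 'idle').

running at tick 4 = D

t=0: L0/L1/L2 = AD/-/- → run A
t=1: L0/L1/L2 = AD/-/- → run A
t=2: L0/L1/L2 = AD/-/- → run A
t=3: L0/L1/L2 = DH/A/- → run D
t=4: L0/L1/L2 = DH/A/- → run D
t=5: L0/L1/L2 = DH/A/- → run D
t=6: L0/L1/L2 = H/A/- → run H
t=7: L0/L1/L2 = H/A/- → run H
t=8: L0/L1/L2 = H/A/- → run H
t=9: L0/L1/L2 = -/AH/- → run A
t=10: L0/L1/L2 = -/AH/- → run A
t=11: L0/L1/L2 = -/AH/- → run A
t=12: L0/L1/L2 = -/H/- → run H
t=13: L0/L1/L2 = -/H/- → run H
t=14: L0/L1/L2 = -/H/- → run H
t=15: L0/L1/L2 = -/H/- → run H
t=16: (idle)
t=17: (idle)
t=18: (idle)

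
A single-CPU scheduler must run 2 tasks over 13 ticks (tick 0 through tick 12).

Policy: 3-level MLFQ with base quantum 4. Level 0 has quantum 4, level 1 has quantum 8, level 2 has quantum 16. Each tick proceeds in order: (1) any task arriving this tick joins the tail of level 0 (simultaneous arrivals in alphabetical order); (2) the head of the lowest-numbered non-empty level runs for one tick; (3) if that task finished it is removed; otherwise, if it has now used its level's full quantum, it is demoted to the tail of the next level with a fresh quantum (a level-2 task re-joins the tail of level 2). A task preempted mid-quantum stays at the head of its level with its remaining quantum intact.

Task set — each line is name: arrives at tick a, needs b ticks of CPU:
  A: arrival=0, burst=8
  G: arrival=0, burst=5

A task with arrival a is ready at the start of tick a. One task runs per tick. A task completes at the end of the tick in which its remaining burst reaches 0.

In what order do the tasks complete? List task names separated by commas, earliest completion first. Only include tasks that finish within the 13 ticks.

t=0: L0/L1/L2 = AG/-/- → run A
t=1: L0/L1/L2 = AG/-/- → run A
t=2: L0/L1/L2 = AG/-/- → run A
t=3: L0/L1/L2 = AG/-/- → run A
t=4: L0/L1/L2 = G/A/- → run G
t=5: L0/L1/L2 = G/A/- → run G
t=6: L0/L1/L2 = G/A/- → run G
t=7: L0/L1/L2 = G/A/- → run G
t=8: L0/L1/L2 = -/AG/- → run A
t=9: L0/L1/L2 = -/AG/- → run A
t=10: L0/L1/L2 = -/AG/- → run A
t=11: L0/L1/L2 = -/AG/- → run A
t=12: L0/L1/L2 = -/G/- → run G

completion order = A, G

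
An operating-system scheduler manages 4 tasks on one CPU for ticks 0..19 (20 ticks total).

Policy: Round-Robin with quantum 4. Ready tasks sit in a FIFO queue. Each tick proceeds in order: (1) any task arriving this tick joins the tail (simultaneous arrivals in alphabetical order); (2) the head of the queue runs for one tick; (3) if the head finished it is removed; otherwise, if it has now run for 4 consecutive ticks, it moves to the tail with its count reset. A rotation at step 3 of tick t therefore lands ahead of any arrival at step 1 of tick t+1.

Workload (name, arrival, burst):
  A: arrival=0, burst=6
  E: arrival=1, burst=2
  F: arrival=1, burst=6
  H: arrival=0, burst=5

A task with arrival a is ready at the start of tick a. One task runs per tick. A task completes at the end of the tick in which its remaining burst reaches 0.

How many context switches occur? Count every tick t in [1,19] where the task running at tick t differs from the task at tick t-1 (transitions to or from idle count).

t=0: queue=[A,H] q_used=0 → run A
t=1: queue=[A,H,E,F] q_used=1 → run A
t=2: queue=[A,H,E,F] q_used=2 → run A
t=3: queue=[A,H,E,F] q_used=3 → run A
t=4: queue=[H,E,F,A] q_used=0 → run H
t=5: queue=[H,E,F,A] q_used=1 → run H
t=6: queue=[H,E,F,A] q_used=2 → run H
t=7: queue=[H,E,F,A] q_used=3 → run H
t=8: queue=[E,F,A,H] q_used=0 → run E
t=9: queue=[E,F,A,H] q_used=1 → run E
t=10: queue=[F,A,H] q_used=0 → run F
t=11: queue=[F,A,H] q_used=1 → run F
t=12: queue=[F,A,H] q_used=2 → run F
t=13: queue=[F,A,H] q_used=3 → run F
t=14: queue=[A,H,F] q_used=0 → run A
t=15: queue=[A,H,F] q_used=1 → run A
t=16: queue=[H,F] q_used=0 → run H
t=17: queue=[F] q_used=0 → run F
t=18: queue=[F] q_used=1 → run F
t=19: (idle)

context switches = 7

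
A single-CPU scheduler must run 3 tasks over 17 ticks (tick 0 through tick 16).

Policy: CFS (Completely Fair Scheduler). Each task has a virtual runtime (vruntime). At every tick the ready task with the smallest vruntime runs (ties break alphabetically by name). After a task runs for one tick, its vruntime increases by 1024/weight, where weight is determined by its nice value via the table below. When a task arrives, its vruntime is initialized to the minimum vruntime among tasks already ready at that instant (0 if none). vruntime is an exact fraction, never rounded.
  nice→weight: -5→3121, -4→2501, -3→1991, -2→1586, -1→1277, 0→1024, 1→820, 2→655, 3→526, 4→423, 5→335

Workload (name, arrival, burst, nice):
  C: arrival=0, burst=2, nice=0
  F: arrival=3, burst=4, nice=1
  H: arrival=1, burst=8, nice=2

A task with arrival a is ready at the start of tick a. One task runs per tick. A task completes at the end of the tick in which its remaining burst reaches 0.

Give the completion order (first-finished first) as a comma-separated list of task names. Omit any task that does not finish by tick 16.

t=0: vr[C=0] → run C
t=1: vr[C=1 H=1] → run C
t=2: vr[H=1] → run H
t=3: vr[F=1679/655 H=1679/655] → run F
t=4: vr[F=20475/5371 H=1679/655] → run H
t=5: vr[F=20475/5371 H=2703/655] → run F
t=6: vr[F=135911/26855 H=2703/655] → run H
t=7: vr[F=135911/26855 H=3727/655] → run F
t=8: vr[F=169447/26855 H=3727/655] → run H
t=9: vr[F=169447/26855 H=4751/655] → run F
t=10: vr[H=4751/655] → run H
t=11: vr[H=1155/131] → run H
t=12: vr[H=6799/655] → run H
t=13: vr[H=7823/655] → run H
t=14: (idle)
t=15: (idle)
t=16: (idle)

completion order = C, F, H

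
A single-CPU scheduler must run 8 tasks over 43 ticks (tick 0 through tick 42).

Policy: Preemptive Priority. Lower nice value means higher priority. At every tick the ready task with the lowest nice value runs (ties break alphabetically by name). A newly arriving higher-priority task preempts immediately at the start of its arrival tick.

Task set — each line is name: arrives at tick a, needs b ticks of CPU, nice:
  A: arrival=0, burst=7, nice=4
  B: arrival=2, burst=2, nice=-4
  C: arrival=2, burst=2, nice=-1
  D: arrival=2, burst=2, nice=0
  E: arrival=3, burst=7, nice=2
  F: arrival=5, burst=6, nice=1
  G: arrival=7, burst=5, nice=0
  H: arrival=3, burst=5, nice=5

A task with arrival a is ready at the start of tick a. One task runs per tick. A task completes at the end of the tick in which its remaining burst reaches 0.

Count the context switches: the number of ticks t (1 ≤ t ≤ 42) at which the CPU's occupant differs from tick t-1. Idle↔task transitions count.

context switches = 9

t=0: ready={A} → run A
t=1: ready={A} → run A
t=2: ready={A,B,C,D} → run B
t=3: ready={A,B,C,D,E,H} → run B
t=4: ready={A,C,D,E,H} → run C
t=5: ready={A,C,D,E,F,H} → run C
t=6: ready={A,D,E,F,H} → run D
t=7: ready={A,D,E,F,G,H} → run D
t=8: ready={A,E,F,G,H} → run G
t=9: ready={A,E,F,G,H} → run G
t=10: ready={A,E,F,G,H} → run G
t=11: ready={A,E,F,G,H} → run G
t=12: ready={A,E,F,G,H} → run G
t=13: ready={A,E,F,H} → run F
t=14: ready={A,E,F,H} → run F
t=15: ready={A,E,F,H} → run F
t=16: ready={A,E,F,H} → run F
t=17: ready={A,E,F,H} → run F
t=18: ready={A,E,F,H} → run F
t=19: ready={A,E,H} → run E
t=20: ready={A,E,H} → run E
t=21: ready={A,E,H} → run E
t=22: ready={A,E,H} → run E
t=23: ready={A,E,H} → run E
t=24: ready={A,E,H} → run E
t=25: ready={A,E,H} → run E
t=26: ready={A,H} → run A
t=27: ready={A,H} → run A
t=28: ready={A,H} → run A
t=29: ready={A,H} → run A
t=30: ready={A,H} → run A
t=31: ready={H} → run H
t=32: ready={H} → run H
t=33: ready={H} → run H
t=34: ready={H} → run H
t=35: ready={H} → run H
t=36: (idle)
t=37: (idle)
t=38: (idle)
t=39: (idle)
t=40: (idle)
t=41: (idle)
t=42: (idle)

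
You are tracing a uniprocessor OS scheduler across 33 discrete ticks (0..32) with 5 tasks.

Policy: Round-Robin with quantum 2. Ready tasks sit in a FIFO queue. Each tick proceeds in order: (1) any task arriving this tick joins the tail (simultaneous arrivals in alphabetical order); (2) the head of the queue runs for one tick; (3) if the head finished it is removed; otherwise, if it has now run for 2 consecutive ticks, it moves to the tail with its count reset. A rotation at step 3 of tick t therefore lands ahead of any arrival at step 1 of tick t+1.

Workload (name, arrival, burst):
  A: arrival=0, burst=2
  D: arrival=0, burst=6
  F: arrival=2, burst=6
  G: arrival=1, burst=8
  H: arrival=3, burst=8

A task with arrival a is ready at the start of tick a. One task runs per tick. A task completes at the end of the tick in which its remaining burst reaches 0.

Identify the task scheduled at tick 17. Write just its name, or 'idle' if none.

t=0: queue=[A,D] q_used=0 → run A
t=1: queue=[A,D,G] q_used=1 → run A
t=2: queue=[D,G,F] q_used=0 → run D
t=3: queue=[D,G,F,H] q_used=1 → run D
t=4: queue=[G,F,H,D] q_used=0 → run G
t=5: queue=[G,F,H,D] q_used=1 → run G
t=6: queue=[F,H,D,G] q_used=0 → run F
t=7: queue=[F,H,D,G] q_used=1 → run F
t=8: queue=[H,D,G,F] q_used=0 → run H
t=9: queue=[H,D,G,F] q_used=1 → run H
t=10: queue=[D,G,F,H] q_used=0 → run D
t=11: queue=[D,G,F,H] q_used=1 → run D
t=12: queue=[G,F,H,D] q_used=0 → run G
t=13: queue=[G,F,H,D] q_used=1 → run G
t=14: queue=[F,H,D,G] q_used=0 → run F
t=15: queue=[F,H,D,G] q_used=1 → run F
t=16: queue=[H,D,G,F] q_used=0 → run H
t=17: queue=[H,D,G,F] q_used=1 → run H
t=18: queue=[D,G,F,H] q_used=0 → run D
t=19: queue=[D,G,F,H] q_used=1 → run D
t=20: queue=[G,F,H] q_used=0 → run G
t=21: queue=[G,F,H] q_used=1 → run G
t=22: queue=[F,H,G] q_used=0 → run F
t=23: queue=[F,H,G] q_used=1 → run F
t=24: queue=[H,G] q_used=0 → run H
t=25: queue=[H,G] q_used=1 → run H
t=26: queue=[G,H] q_used=0 → run G
t=27: queue=[G,H] q_used=1 → run G
t=28: queue=[H] q_used=0 → run H
t=29: queue=[H] q_used=1 → run H
t=30: (idle)
t=31: (idle)
t=32: (idle)

running at tick 17 = H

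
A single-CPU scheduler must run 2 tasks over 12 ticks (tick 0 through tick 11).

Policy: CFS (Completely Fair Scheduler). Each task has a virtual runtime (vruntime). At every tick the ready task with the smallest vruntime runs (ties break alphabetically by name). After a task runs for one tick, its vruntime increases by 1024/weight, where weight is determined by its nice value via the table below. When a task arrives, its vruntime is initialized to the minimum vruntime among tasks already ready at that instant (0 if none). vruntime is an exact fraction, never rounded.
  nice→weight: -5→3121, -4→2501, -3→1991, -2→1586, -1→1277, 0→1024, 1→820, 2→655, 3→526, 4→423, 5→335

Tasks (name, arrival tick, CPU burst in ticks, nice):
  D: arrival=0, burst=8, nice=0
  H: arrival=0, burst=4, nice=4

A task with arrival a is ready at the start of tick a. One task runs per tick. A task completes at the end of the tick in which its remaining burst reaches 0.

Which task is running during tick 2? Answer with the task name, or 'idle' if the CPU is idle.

running at tick 2 = D

t=0: vr[D=0 H=0] → run D
t=1: vr[D=1 H=0] → run H
t=2: vr[D=1 H=1024/423] → run D
t=3: vr[D=2 H=1024/423] → run D
t=4: vr[D=3 H=1024/423] → run H
t=5: vr[D=3 H=2048/423] → run D
t=6: vr[D=4 H=2048/423] → run D
t=7: vr[D=5 H=2048/423] → run H
t=8: vr[D=5 H=1024/141] → run D
t=9: vr[D=6 H=1024/141] → run D
t=10: vr[D=7 H=1024/141] → run D
t=11: vr[H=1024/141] → run H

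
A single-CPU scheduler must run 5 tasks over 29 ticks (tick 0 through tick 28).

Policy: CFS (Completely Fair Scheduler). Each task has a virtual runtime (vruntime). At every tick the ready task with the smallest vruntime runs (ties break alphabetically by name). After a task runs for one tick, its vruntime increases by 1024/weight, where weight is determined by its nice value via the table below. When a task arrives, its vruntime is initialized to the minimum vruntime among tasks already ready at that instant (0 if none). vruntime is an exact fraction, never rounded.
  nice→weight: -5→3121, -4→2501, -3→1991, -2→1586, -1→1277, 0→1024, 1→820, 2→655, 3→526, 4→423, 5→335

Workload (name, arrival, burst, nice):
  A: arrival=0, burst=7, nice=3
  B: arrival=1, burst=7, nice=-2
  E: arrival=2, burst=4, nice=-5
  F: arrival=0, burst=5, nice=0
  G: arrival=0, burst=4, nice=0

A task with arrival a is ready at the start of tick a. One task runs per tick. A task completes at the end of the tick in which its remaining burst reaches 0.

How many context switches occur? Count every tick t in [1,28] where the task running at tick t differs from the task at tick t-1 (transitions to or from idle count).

context switches = 21

t=0: vr[A=0 F=0 G=0] → run A
t=1: vr[A=512/263 B=0 F=0 G=0] → run B
t=2: vr[A=512/263 B=512/793 E=0 F=0 G=0] → run E
t=3: vr[A=512/263 B=512/793 E=1024/3121 F=0 G=0] → run F
t=4: vr[A=512/263 B=512/793 E=1024/3121 F=1 G=0] → run G
t=5: vr[A=512/263 B=512/793 E=1024/3121 F=1 G=1] → run E
t=6: vr[A=512/263 B=512/793 E=2048/3121 F=1 G=1] → run B
t=7: vr[A=512/263 B=1024/793 E=2048/3121 F=1 G=1] → run E
t=8: vr[A=512/263 B=1024/793 E=3072/3121 F=1 G=1] → run E
t=9: vr[A=512/263 B=1024/793 F=1 G=1] → run F
t=10: vr[A=512/263 B=1024/793 F=2 G=1] → run G
t=11: vr[A=512/263 B=1024/793 F=2 G=2] → run B
t=12: vr[A=512/263 B=1536/793 F=2 G=2] → run B
t=13: vr[A=512/263 B=2048/793 F=2 G=2] → run A
t=14: vr[A=1024/263 B=2048/793 F=2 G=2] → run F
t=15: vr[A=1024/263 B=2048/793 F=3 G=2] → run G
t=16: vr[A=1024/263 B=2048/793 F=3 G=3] → run B
t=17: vr[A=1024/263 B=2560/793 F=3 G=3] → run F
t=18: vr[A=1024/263 B=2560/793 F=4 G=3] → run G
t=19: vr[A=1024/263 B=2560/793 F=4] → run B
t=20: vr[A=1024/263 B=3072/793 F=4] → run B
t=21: vr[A=1024/263 F=4] → run A
t=22: vr[A=1536/263 F=4] → run F
t=23: vr[A=1536/263] → run A
t=24: vr[A=2048/263] → run A
t=25: vr[A=2560/263] → run A
t=26: vr[A=3072/263] → run A
t=27: (idle)
t=28: (idle)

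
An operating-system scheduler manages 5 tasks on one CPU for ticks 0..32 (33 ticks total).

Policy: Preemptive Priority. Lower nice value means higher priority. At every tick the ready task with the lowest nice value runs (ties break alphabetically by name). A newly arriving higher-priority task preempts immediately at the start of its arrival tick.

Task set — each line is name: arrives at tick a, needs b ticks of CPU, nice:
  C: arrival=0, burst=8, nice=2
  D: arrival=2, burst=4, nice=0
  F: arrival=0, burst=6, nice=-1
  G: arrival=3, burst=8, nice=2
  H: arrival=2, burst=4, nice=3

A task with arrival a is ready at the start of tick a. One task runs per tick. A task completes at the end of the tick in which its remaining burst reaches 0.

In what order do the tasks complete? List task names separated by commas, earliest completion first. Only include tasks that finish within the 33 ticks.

completion order = F, D, C, G, H

t=0: ready={C,F} → run F
t=1: ready={C,F} → run F
t=2: ready={C,D,F,H} → run F
t=3: ready={C,D,F,G,H} → run F
t=4: ready={C,D,F,G,H} → run F
t=5: ready={C,D,F,G,H} → run F
t=6: ready={C,D,G,H} → run D
t=7: ready={C,D,G,H} → run D
t=8: ready={C,D,G,H} → run D
t=9: ready={C,D,G,H} → run D
t=10: ready={C,G,H} → run C
t=11: ready={C,G,H} → run C
t=12: ready={C,G,H} → run C
t=13: ready={C,G,H} → run C
t=14: ready={C,G,H} → run C
t=15: ready={C,G,H} → run C
t=16: ready={C,G,H} → run C
t=17: ready={C,G,H} → run C
t=18: ready={G,H} → run G
t=19: ready={G,H} → run G
t=20: ready={G,H} → run G
t=21: ready={G,H} → run G
t=22: ready={G,H} → run G
t=23: ready={G,H} → run G
t=24: ready={G,H} → run G
t=25: ready={G,H} → run G
t=26: ready={H} → run H
t=27: ready={H} → run H
t=28: ready={H} → run H
t=29: ready={H} → run H
t=30: (idle)
t=31: (idle)
t=32: (idle)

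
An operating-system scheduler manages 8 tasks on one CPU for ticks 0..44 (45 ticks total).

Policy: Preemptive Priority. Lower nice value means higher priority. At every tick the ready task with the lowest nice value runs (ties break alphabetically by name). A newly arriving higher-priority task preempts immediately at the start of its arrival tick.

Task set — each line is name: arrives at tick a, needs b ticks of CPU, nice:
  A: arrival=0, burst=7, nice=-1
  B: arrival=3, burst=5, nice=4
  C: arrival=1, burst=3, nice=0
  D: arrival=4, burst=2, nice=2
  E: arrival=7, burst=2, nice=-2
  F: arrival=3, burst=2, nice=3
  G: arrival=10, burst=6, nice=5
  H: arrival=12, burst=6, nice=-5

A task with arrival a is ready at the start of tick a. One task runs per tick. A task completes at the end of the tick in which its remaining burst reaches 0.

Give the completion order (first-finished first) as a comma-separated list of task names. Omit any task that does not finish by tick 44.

completion order = A, E, C, H, D, F, B, G

t=0: ready={A} → run A
t=1: ready={A,C} → run A
t=2: ready={A,C} → run A
t=3: ready={A,B,C,F} → run A
t=4: ready={A,B,C,D,F} → run A
t=5: ready={A,B,C,D,F} → run A
t=6: ready={A,B,C,D,F} → run A
t=7: ready={B,C,D,E,F} → run E
t=8: ready={B,C,D,E,F} → run E
t=9: ready={B,C,D,F} → run C
t=10: ready={B,C,D,F,G} → run C
t=11: ready={B,C,D,F,G} → run C
t=12: ready={B,D,F,G,H} → run H
t=13: ready={B,D,F,G,H} → run H
t=14: ready={B,D,F,G,H} → run H
t=15: ready={B,D,F,G,H} → run H
t=16: ready={B,D,F,G,H} → run H
t=17: ready={B,D,F,G,H} → run H
t=18: ready={B,D,F,G} → run D
t=19: ready={B,D,F,G} → run D
t=20: ready={B,F,G} → run F
t=21: ready={B,F,G} → run F
t=22: ready={B,G} → run B
t=23: ready={B,G} → run B
t=24: ready={B,G} → run B
t=25: ready={B,G} → run B
t=26: ready={B,G} → run B
t=27: ready={G} → run G
t=28: ready={G} → run G
t=29: ready={G} → run G
t=30: ready={G} → run G
t=31: ready={G} → run G
t=32: ready={G} → run G
t=33: (idle)
t=34: (idle)
t=35: (idle)
t=36: (idle)
t=37: (idle)
t=38: (idle)
t=39: (idle)
t=40: (idle)
t=41: (idle)
t=42: (idle)
t=43: (idle)
t=44: (idle)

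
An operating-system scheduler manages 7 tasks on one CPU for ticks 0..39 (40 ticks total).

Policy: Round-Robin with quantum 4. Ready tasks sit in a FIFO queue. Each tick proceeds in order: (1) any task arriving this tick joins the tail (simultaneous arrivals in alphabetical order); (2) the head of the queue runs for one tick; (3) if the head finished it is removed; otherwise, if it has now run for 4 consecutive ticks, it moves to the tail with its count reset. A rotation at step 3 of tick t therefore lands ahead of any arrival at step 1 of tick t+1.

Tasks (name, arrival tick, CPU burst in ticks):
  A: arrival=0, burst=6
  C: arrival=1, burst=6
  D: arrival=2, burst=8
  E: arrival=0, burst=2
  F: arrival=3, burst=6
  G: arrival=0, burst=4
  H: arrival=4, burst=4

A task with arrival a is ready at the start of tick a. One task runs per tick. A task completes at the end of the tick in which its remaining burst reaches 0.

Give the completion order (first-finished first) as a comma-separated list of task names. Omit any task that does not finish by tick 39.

completion order = E, G, A, H, C, D, F

t=0: queue=[A,E,G] q_used=0 → run A
t=1: queue=[A,E,G,C] q_used=1 → run A
t=2: queue=[A,E,G,C,D] q_used=2 → run A
t=3: queue=[A,E,G,C,D,F] q_used=3 → run A
t=4: queue=[E,G,C,D,F,A,H] q_used=0 → run E
t=5: queue=[E,G,C,D,F,A,H] q_used=1 → run E
t=6: queue=[G,C,D,F,A,H] q_used=0 → run G
t=7: queue=[G,C,D,F,A,H] q_used=1 → run G
t=8: queue=[G,C,D,F,A,H] q_used=2 → run G
t=9: queue=[G,C,D,F,A,H] q_used=3 → run G
t=10: queue=[C,D,F,A,H] q_used=0 → run C
t=11: queue=[C,D,F,A,H] q_used=1 → run C
t=12: queue=[C,D,F,A,H] q_used=2 → run C
t=13: queue=[C,D,F,A,H] q_used=3 → run C
t=14: queue=[D,F,A,H,C] q_used=0 → run D
t=15: queue=[D,F,A,H,C] q_used=1 → run D
t=16: queue=[D,F,A,H,C] q_used=2 → run D
t=17: queue=[D,F,A,H,C] q_used=3 → run D
t=18: queue=[F,A,H,C,D] q_used=0 → run F
t=19: queue=[F,A,H,C,D] q_used=1 → run F
t=20: queue=[F,A,H,C,D] q_used=2 → run F
t=21: queue=[F,A,H,C,D] q_used=3 → run F
t=22: queue=[A,H,C,D,F] q_used=0 → run A
t=23: queue=[A,H,C,D,F] q_used=1 → run A
t=24: queue=[H,C,D,F] q_used=0 → run H
t=25: queue=[H,C,D,F] q_used=1 → run H
t=26: queue=[H,C,D,F] q_used=2 → run H
t=27: queue=[H,C,D,F] q_used=3 → run H
t=28: queue=[C,D,F] q_used=0 → run C
t=29: queue=[C,D,F] q_used=1 → run C
t=30: queue=[D,F] q_used=0 → run D
t=31: queue=[D,F] q_used=1 → run D
t=32: queue=[D,F] q_used=2 → run D
t=33: queue=[D,F] q_used=3 → run D
t=34: queue=[F] q_used=0 → run F
t=35: queue=[F] q_used=1 → run F
t=36: (idle)
t=37: (idle)
t=38: (idle)
t=39: (idle)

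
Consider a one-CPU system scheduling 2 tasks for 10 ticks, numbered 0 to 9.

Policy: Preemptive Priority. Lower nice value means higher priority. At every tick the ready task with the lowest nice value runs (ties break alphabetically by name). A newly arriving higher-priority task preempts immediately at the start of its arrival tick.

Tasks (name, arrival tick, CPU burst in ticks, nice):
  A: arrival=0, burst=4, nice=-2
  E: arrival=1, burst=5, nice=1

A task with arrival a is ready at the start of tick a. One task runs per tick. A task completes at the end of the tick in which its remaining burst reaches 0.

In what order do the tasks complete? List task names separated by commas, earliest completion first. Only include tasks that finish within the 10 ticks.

t=0: ready={A} → run A
t=1: ready={A,E} → run A
t=2: ready={A,E} → run A
t=3: ready={A,E} → run A
t=4: ready={E} → run E
t=5: ready={E} → run E
t=6: ready={E} → run E
t=7: ready={E} → run E
t=8: ready={E} → run E
t=9: (idle)

completion order = A, E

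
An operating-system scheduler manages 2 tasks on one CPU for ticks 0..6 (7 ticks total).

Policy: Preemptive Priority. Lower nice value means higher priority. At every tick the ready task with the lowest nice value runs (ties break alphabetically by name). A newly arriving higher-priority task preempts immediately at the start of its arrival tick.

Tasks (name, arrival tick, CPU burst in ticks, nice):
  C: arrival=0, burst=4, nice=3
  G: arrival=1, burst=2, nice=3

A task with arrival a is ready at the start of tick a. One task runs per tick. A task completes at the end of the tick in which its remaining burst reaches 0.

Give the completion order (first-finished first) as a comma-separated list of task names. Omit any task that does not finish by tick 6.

t=0: ready={C} → run C
t=1: ready={C,G} → run C
t=2: ready={C,G} → run C
t=3: ready={C,G} → run C
t=4: ready={G} → run G
t=5: ready={G} → run G
t=6: (idle)

completion order = C, G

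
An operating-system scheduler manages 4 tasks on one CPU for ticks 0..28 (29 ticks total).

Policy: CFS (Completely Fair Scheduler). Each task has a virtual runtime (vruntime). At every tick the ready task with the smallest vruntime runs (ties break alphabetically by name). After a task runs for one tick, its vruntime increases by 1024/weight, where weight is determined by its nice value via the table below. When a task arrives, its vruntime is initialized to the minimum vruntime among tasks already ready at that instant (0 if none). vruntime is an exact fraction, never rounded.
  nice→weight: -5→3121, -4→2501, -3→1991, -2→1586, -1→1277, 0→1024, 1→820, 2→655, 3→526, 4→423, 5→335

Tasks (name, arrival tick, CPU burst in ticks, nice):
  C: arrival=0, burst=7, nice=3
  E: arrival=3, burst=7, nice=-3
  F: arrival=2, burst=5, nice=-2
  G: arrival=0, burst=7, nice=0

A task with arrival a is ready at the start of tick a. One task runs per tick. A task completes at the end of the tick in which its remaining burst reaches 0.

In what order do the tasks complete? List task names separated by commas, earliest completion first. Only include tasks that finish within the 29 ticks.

completion order = F, E, G, C

t=0: vr[C=0 G=0] → run C
t=1: vr[C=512/263 G=0] → run G
t=2: vr[C=512/263 F=1 G=1] → run F
t=3: vr[C=512/263 E=1 F=1305/793 G=1] → run E
t=4: vr[C=512/263 E=3015/1991 F=1305/793 G=1] → run G
t=5: vr[C=512/263 E=3015/1991 F=1305/793 G=2] → run E
t=6: vr[C=512/263 E=4039/1991 F=1305/793 G=2] → run F
t=7: vr[C=512/263 E=4039/1991 F=1817/793 G=2] → run C
t=8: vr[C=1024/263 E=4039/1991 F=1817/793 G=2] → run G
t=9: vr[C=1024/263 E=4039/1991 F=1817/793 G=3] → run E
t=10: vr[C=1024/263 E=5063/1991 F=1817/793 G=3] → run F
t=11: vr[C=1024/263 E=5063/1991 F=2329/793 G=3] → run E
t=12: vr[C=1024/263 E=6087/1991 F=2329/793 G=3] → run F
t=13: vr[C=1024/263 E=6087/1991 F=2841/793 G=3] → run G
t=14: vr[C=1024/263 E=6087/1991 F=2841/793 G=4] → run E
t=15: vr[C=1024/263 E=7111/1991 F=2841/793 G=4] → run E
t=16: vr[C=1024/263 E=8135/1991 F=2841/793 G=4] → run F
t=17: vr[C=1024/263 E=8135/1991 G=4] → run C
t=18: vr[C=1536/263 E=8135/1991 G=4] → run G
t=19: vr[C=1536/263 E=8135/1991 G=5] → run E
t=20: vr[C=1536/263 G=5] → run G
t=21: vr[C=1536/263 G=6] → run C
t=22: vr[C=2048/263 G=6] → run G
t=23: vr[C=2048/263] → run C
t=24: vr[C=2560/263] → run C
t=25: vr[C=3072/263] → run C
t=26: (idle)
t=27: (idle)
t=28: (idle)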